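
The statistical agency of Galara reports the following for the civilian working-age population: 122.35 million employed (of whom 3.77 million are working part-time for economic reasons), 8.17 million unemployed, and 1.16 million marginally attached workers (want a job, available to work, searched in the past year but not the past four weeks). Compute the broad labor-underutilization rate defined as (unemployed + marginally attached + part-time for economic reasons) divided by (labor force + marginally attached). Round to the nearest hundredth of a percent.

Broad underutilization rate ≈ 9.95%.

Labor force = 122.35 + 8.17 = 130.52 million.
Numerator = 8.17 + 1.16 + 3.77 = 13.10 million.
Denominator = 130.52 + 1.16 = 131.68 million.
Broad rate = 13.10 / 131.68 = 9.95%.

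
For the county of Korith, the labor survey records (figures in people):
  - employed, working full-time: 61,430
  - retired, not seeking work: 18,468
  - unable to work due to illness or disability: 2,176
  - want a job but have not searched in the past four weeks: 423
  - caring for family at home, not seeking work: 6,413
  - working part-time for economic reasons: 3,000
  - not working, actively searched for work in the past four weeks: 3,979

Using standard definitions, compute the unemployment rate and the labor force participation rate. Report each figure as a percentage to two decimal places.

Employed = 61,430 + 3,000 = 64,430 (anyone who worked, including part-time for economic reasons, counts as employed).
Unemployed = 3,979.
Labor force = 64,430 + 3,979 = 68,409.
Not in labor force = 18,468 + 2,176 + 423 + 6,413 = 27,480 (those not working and not actively searching are outside the labor force — including those who want a job but have given up searching).
Civilian working-age population = 68,409 + 27,480 = 95,889.
Unemployment rate = 3,979 / 68,409 = 5.82%.
Labor force participation rate = 68,409 / 95,889 = 71.34%.

Unemployment rate ≈ 5.82%; labor force participation rate ≈ 71.34%.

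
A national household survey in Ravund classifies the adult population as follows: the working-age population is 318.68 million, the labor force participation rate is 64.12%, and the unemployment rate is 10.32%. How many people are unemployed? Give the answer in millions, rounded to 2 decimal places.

Labor force = 0.6412 × 318.68 = 204.34 million.
Unemployed = 0.1032 × 204.34 ≈ 21.09 million.

About 21.09 million are unemployed.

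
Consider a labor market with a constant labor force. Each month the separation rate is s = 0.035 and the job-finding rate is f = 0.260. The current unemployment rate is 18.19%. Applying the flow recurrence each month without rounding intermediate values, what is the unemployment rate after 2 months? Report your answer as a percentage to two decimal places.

With a fixed labor force, u_{t+1} = u_t + s·(1−u_t) − f·u_t = u_t·(1−s−f) + s.
Here 1−s−f = 0.705 and s = 0.035.
u_1 = 0.181900 × 0.705 + 0.035 = 0.163240.
u_2 = 0.163240 × 0.705 + 0.035 = 0.150084.

Unemployment rate after two months ≈ 15.01%.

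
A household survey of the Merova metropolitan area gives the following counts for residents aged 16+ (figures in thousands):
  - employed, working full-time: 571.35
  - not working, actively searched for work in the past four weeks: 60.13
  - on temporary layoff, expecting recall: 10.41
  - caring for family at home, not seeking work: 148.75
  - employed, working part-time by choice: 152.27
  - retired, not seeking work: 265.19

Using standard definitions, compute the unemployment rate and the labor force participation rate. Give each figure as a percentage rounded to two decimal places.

Unemployment rate ≈ 8.88%; labor force participation rate ≈ 65.74%.

Employed = 571.35 + 152.27 = 723.62 thousand.
Unemployed = 60.13 + 10.41 = 70.54 thousand (jobless and actively searching, or on temporary layoff).
Labor force = 723.62 + 70.54 = 794.16 thousand.
Not in labor force = 148.75 + 265.19 = 413.94 thousand (those not working and not actively searching are outside the labor force).
Civilian working-age population = 794.16 + 413.94 = 1,208.10 thousand.
Unemployment rate = 70.54 / 794.16 = 8.88%.
Labor force participation rate = 794.16 / 1,208.10 = 65.74%.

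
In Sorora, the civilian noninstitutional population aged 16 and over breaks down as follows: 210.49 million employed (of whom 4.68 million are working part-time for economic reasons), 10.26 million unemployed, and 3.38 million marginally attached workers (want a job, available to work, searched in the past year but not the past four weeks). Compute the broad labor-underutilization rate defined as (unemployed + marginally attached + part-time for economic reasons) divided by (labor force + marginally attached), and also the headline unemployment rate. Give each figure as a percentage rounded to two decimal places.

Labor force = 210.49 + 10.26 = 220.75 million.
Numerator = 10.26 + 3.38 + 4.68 = 18.32 million.
Denominator = 220.75 + 3.38 = 224.13 million.
Broad rate = 18.32 / 224.13 = 8.17%.
Headline unemployment rate = 10.26 / 220.75 = 4.65%.

Broad underutilization rate ≈ 8.17%; headline unemployment rate ≈ 4.65%.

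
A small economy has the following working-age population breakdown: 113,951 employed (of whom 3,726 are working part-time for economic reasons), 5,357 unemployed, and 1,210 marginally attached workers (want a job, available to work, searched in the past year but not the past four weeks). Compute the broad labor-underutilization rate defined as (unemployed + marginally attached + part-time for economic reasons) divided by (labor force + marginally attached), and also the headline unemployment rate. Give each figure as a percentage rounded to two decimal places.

Broad underutilization rate ≈ 8.54%; headline unemployment rate ≈ 4.49%.

Labor force = 113,951 + 5,357 = 119,308.
Numerator = 5,357 + 1,210 + 3,726 = 10,293.
Denominator = 119,308 + 1,210 = 120,518.
Broad rate = 10,293 / 120,518 = 8.54%.
Headline unemployment rate = 5,357 / 119,308 = 4.49%.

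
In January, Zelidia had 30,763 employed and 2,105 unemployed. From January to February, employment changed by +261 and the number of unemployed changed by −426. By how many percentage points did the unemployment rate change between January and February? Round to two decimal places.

January: labor force = 30,763 + 2,105 = 32,868; u = 2,105/32,868 = 6.40%.
February: labor force = 31,024 + 1,679 = 32,703; u = 1,679/32,703 = 5.13%.
Change = 5.13% − 6.40% = −1.27 pp.

The unemployment rate changed by −1.27 percentage points.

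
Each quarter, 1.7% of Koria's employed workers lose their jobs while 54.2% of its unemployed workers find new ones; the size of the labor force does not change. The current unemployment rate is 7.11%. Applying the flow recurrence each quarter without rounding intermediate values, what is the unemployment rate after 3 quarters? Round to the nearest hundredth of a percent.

Unemployment rate after three quarters ≈ 3.39%.

With a fixed labor force, u_{t+1} = u_t + s·(1−u_t) − f·u_t = u_t·(1−s−f) + s.
Here 1−s−f = 0.441 and s = 0.017.
u_1 = 0.071100 × 0.441 + 0.017 = 0.048355.
u_2 = 0.048355 × 0.441 + 0.017 = 0.038325.
u_3 = 0.038325 × 0.441 + 0.017 = 0.033901.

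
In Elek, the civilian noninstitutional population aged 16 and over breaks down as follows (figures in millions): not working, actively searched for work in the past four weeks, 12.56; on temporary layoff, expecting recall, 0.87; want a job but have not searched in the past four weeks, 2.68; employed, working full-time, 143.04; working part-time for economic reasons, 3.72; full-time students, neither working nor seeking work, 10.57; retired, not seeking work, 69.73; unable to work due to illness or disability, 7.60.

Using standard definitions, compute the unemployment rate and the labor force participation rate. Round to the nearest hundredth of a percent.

Employed = 143.04 + 3.72 = 146.76 million (anyone who worked, including part-time for economic reasons, counts as employed).
Unemployed = 12.56 + 0.87 = 13.43 million (jobless and actively searching, or on temporary layoff).
Labor force = 146.76 + 13.43 = 160.19 million.
Not in labor force = 2.68 + 10.57 + 69.73 + 7.60 = 90.58 million (those not working and not actively searching are outside the labor force — including those who want a job but have given up searching).
Civilian working-age population = 160.19 + 90.58 = 250.77 million.
Unemployment rate = 13.43 / 160.19 = 8.38%.
Labor force participation rate = 160.19 / 250.77 = 63.88%.

Unemployment rate ≈ 8.38%; labor force participation rate ≈ 63.88%.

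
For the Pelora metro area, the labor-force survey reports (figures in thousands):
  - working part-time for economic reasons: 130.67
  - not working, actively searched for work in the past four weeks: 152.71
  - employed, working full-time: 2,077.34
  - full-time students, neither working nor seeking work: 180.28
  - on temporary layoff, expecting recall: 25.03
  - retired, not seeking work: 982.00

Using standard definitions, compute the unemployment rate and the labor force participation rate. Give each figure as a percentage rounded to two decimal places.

Unemployment rate ≈ 7.45%; labor force participation rate ≈ 67.24%.

Employed = 130.67 + 2,077.34 = 2,208.01 thousand (anyone who worked, including part-time for economic reasons, counts as employed).
Unemployed = 152.71 + 25.03 = 177.74 thousand (jobless and actively searching, or on temporary layoff).
Labor force = 2,208.01 + 177.74 = 2,385.75 thousand.
Not in labor force = 180.28 + 982.00 = 1,162.28 thousand (those not working and not actively searching are outside the labor force).
Civilian working-age population = 2,385.75 + 1,162.28 = 3,548.03 thousand.
Unemployment rate = 177.74 / 2,385.75 = 7.45%.
Labor force participation rate = 2,385.75 / 3,548.03 = 67.24%.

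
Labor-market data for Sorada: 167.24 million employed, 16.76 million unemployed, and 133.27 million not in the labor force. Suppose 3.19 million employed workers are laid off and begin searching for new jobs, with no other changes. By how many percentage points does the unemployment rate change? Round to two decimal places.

The unemployment rate changes by +1.73 percentage points.

Initially, labor force = 167.24 + 16.76 = 184.00 million, so u = 16.76/184.00 = 9.11%.
After the change, employed falls and unemployed rises by 3.19; labor force unchanged → E = 164.05, U = 19.95, labor force = 184.00 million.
New unemployment rate = 19.95 / 184.00 = 10.84%.
Change = 10.84% − 9.11% = +1.73 percentage points.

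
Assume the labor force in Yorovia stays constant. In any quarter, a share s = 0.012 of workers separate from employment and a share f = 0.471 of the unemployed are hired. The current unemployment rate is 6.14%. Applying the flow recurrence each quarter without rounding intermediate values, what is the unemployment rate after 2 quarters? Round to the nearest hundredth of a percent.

With a fixed labor force, u_{t+1} = u_t + s·(1−u_t) − f·u_t = u_t·(1−s−f) + s.
Here 1−s−f = 0.517 and s = 0.012.
u_1 = 0.061400 × 0.517 + 0.012 = 0.043744.
u_2 = 0.043744 × 0.517 + 0.012 = 0.034616.

Unemployment rate after two quarters ≈ 3.46%.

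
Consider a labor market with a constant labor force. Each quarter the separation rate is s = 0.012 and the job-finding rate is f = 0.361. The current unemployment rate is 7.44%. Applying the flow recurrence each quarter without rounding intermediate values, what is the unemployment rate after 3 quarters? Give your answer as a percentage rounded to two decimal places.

Unemployment rate after three quarters ≈ 4.26%.

With a fixed labor force, u_{t+1} = u_t + s·(1−u_t) − f·u_t = u_t·(1−s−f) + s.
Here 1−s−f = 0.627 and s = 0.012.
u_1 = 0.074400 × 0.627 + 0.012 = 0.058649.
u_2 = 0.058649 × 0.627 + 0.012 = 0.048773.
u_3 = 0.048773 × 0.627 + 0.012 = 0.042581.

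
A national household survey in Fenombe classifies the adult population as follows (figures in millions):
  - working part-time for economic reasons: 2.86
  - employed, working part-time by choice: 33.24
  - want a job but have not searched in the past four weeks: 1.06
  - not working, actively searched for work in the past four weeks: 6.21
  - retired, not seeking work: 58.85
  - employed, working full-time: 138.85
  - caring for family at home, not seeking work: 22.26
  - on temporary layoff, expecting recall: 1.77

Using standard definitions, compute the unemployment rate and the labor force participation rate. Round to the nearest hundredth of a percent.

Unemployment rate ≈ 4.36%; labor force participation rate ≈ 69.00%.

Employed = 2.86 + 33.24 + 138.85 = 174.95 million (anyone who worked, including part-time for economic reasons, counts as employed).
Unemployed = 6.21 + 1.77 = 7.98 million (jobless and actively searching, or on temporary layoff).
Labor force = 174.95 + 7.98 = 182.93 million.
Not in labor force = 1.06 + 58.85 + 22.26 = 82.17 million (those not working and not actively searching are outside the labor force — including those who want a job but have given up searching).
Civilian working-age population = 182.93 + 82.17 = 265.10 million.
Unemployment rate = 7.98 / 182.93 = 4.36%.
Labor force participation rate = 182.93 / 265.10 = 69.00%.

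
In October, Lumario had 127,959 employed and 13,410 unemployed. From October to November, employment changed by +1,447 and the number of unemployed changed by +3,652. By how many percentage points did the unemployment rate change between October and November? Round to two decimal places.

October: labor force = 127,959 + 13,410 = 141,369; u = 13,410/141,369 = 9.49%.
November: labor force = 129,406 + 17,062 = 146,468; u = 17,062/146,468 = 11.65%.
Change = 11.65% − 9.49% = +2.16 pp.

The unemployment rate changed by +2.16 percentage points.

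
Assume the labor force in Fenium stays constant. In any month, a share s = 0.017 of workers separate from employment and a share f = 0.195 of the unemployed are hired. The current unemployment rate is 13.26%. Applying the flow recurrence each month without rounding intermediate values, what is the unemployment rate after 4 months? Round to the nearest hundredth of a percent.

With a fixed labor force, u_{t+1} = u_t + s·(1−u_t) − f·u_t = u_t·(1−s−f) + s.
Here 1−s−f = 0.788 and s = 0.017.
u_1 = 0.132600 × 0.788 + 0.017 = 0.121489.
u_2 = 0.121489 × 0.788 + 0.017 = 0.112733.
u_3 = 0.112733 × 0.788 + 0.017 = 0.105834.
u_4 = 0.105834 × 0.788 + 0.017 = 0.100397.

Unemployment rate after four months ≈ 10.04%.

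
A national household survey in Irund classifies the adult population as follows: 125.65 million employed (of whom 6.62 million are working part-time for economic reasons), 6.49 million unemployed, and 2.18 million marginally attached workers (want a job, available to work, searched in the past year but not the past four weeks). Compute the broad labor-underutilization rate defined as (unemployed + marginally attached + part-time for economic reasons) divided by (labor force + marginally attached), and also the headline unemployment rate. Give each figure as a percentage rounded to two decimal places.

Broad underutilization rate ≈ 11.38%; headline unemployment rate ≈ 4.91%.

Labor force = 125.65 + 6.49 = 132.14 million.
Numerator = 6.49 + 2.18 + 6.62 = 15.29 million.
Denominator = 132.14 + 2.18 = 134.32 million.
Broad rate = 15.29 / 134.32 = 11.38%.
Headline unemployment rate = 6.49 / 132.14 = 4.91%.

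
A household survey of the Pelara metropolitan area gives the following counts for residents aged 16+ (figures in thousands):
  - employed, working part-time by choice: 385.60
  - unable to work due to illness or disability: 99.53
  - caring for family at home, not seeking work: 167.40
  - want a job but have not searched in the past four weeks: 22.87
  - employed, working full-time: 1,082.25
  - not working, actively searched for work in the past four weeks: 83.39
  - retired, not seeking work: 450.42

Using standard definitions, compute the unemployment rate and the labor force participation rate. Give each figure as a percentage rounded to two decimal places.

Employed = 385.60 + 1,082.25 = 1,467.85 thousand.
Unemployed = 83.39 thousand.
Labor force = 1,467.85 + 83.39 = 1,551.24 thousand.
Not in labor force = 99.53 + 167.40 + 22.87 + 450.42 = 740.22 thousand (those not working and not actively searching are outside the labor force — including those who want a job but have given up searching).
Civilian working-age population = 1,551.24 + 740.22 = 2,291.46 thousand.
Unemployment rate = 83.39 / 1,551.24 = 5.38%.
Labor force participation rate = 1,551.24 / 2,291.46 = 67.70%.

Unemployment rate ≈ 5.38%; labor force participation rate ≈ 67.70%.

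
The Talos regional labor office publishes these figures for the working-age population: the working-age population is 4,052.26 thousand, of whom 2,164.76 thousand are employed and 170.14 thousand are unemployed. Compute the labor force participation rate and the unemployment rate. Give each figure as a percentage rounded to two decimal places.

Labor force = employed + unemployed = 2,164.76 + 170.14 = 2,334.90 thousand.
Unemployment rate = 170.14 / 2,334.90 = 7.29%.
Labor force participation rate = 2,334.90 / 4,052.26 = 57.62%.

Labor force participation rate ≈ 57.62%; unemployment rate ≈ 7.29%.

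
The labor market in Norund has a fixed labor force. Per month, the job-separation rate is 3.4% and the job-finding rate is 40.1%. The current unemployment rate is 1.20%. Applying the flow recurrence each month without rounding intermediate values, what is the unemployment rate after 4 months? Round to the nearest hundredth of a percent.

Unemployment rate after four months ≈ 7.14%.

With a fixed labor force, u_{t+1} = u_t + s·(1−u_t) − f·u_t = u_t·(1−s−f) + s.
Here 1−s−f = 0.565 and s = 0.034.
u_1 = 0.012000 × 0.565 + 0.034 = 0.040780.
u_2 = 0.040780 × 0.565 + 0.034 = 0.057041.
u_3 = 0.057041 × 0.565 + 0.034 = 0.066228.
u_4 = 0.066228 × 0.565 + 0.034 = 0.071419.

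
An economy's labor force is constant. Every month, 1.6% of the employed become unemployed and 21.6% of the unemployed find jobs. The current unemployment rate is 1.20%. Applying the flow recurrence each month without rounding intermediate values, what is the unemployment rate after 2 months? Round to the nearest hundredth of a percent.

With a fixed labor force, u_{t+1} = u_t + s·(1−u_t) − f·u_t = u_t·(1−s−f) + s.
Here 1−s−f = 0.768 and s = 0.016.
u_1 = 0.012000 × 0.768 + 0.016 = 0.025216.
u_2 = 0.025216 × 0.768 + 0.016 = 0.035366.

Unemployment rate after two months ≈ 3.54%.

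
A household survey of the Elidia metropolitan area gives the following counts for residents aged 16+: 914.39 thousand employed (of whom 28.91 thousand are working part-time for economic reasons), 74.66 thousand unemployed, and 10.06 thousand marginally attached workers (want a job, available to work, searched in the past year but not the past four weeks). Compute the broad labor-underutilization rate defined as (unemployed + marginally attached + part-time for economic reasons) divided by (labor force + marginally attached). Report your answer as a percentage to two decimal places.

Broad underutilization rate ≈ 11.37%.

Labor force = 914.39 + 74.66 = 989.05 thousand.
Numerator = 74.66 + 10.06 + 28.91 = 113.63 thousand.
Denominator = 989.05 + 10.06 = 999.11 thousand.
Broad rate = 113.63 / 999.11 = 11.37%.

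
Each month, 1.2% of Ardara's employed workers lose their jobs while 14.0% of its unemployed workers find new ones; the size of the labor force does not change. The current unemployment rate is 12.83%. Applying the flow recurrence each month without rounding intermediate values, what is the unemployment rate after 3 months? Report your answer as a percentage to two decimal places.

With a fixed labor force, u_{t+1} = u_t + s·(1−u_t) − f·u_t = u_t·(1−s−f) + s.
Here 1−s−f = 0.848 and s = 0.012.
u_1 = 0.128300 × 0.848 + 0.012 = 0.120798.
u_2 = 0.120798 × 0.848 + 0.012 = 0.114437.
u_3 = 0.114437 × 0.848 + 0.012 = 0.109043.

Unemployment rate after three months ≈ 10.90%.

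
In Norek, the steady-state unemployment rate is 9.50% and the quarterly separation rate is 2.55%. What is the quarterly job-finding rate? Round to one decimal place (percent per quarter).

Job-finding rate ≈ 24.3% per quarter.

From u* = s/(s+f): f = s·(1−u)/u.
f = 2.55 × (1 − 0.0950) / 0.0950 = 2.3077 / 0.0950 ≈ 24.3% per quarter.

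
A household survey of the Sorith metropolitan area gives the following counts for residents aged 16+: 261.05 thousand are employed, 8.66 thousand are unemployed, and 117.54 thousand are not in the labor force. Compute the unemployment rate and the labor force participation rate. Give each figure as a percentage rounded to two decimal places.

Labor force = employed + unemployed = 261.05 + 8.66 = 269.71 thousand.
Working-age population = 269.71 + 117.54 = 387.25 thousand.
Unemployment rate = 8.66 / 269.71 = 3.21%.
Labor force participation rate = 269.71 / 387.25 = 69.65%.

Unemployment rate ≈ 3.21%; labor force participation rate ≈ 69.65%.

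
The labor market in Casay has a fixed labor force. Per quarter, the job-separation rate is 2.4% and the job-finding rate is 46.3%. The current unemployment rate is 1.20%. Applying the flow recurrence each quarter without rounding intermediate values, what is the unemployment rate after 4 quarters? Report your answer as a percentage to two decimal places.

With a fixed labor force, u_{t+1} = u_t + s·(1−u_t) − f·u_t = u_t·(1−s−f) + s.
Here 1−s−f = 0.513 and s = 0.024.
u_1 = 0.012000 × 0.513 + 0.024 = 0.030156.
u_2 = 0.030156 × 0.513 + 0.024 = 0.039470.
u_3 = 0.039470 × 0.513 + 0.024 = 0.044248.
u_4 = 0.044248 × 0.513 + 0.024 = 0.046699.

Unemployment rate after four quarters ≈ 4.67%.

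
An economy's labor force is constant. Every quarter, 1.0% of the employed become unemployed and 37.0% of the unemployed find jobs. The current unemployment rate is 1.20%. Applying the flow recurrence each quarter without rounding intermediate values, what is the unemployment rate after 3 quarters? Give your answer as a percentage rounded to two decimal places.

With a fixed labor force, u_{t+1} = u_t + s·(1−u_t) − f·u_t = u_t·(1−s−f) + s.
Here 1−s−f = 0.620 and s = 0.010.
u_1 = 0.012000 × 0.620 + 0.010 = 0.017440.
u_2 = 0.017440 × 0.620 + 0.010 = 0.020813.
u_3 = 0.020813 × 0.620 + 0.010 = 0.022904.

Unemployment rate after three quarters ≈ 2.29%.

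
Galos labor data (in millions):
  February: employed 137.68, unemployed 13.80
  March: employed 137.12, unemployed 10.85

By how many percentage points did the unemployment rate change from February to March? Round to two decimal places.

The unemployment rate changed by −1.78 percentage points.

February: labor force = 137.68 + 13.80 = 151.48; u = 13.80/151.48 = 9.11%.
March: labor force = 137.12 + 10.85 = 147.97; u = 10.85/147.97 = 7.33%.
Change = 7.33% − 9.11% = −1.78 pp.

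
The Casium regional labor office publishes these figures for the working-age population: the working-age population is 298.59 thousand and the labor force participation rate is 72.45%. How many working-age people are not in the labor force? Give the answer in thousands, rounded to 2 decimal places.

Share not in the labor force = 1 − 0.7245 = 0.2755.
Not in labor force = 0.2755 × 298.59 ≈ 82.26 thousand.

About 82.26 thousand are not in the labor force.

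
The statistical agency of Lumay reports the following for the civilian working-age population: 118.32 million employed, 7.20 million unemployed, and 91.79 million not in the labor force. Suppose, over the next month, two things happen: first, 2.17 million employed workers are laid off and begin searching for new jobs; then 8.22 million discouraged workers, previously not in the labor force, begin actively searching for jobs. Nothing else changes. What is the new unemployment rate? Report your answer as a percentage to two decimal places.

Initially, labor force = 118.32 + 7.20 = 125.52 million, so u = 7.20/125.52 = 5.74%.
After the first change, employed falls and unemployed rises by 2.17; labor force unchanged → E = 116.15, U = 9.37, labor force = 125.52 million.
After the second change, unemployed and labor force both rise by 8.22 → E = 116.15, U = 17.59, labor force = 133.74 million.
New unemployment rate = 17.59 / 133.74 = 13.15%.

New unemployment rate ≈ 13.15%.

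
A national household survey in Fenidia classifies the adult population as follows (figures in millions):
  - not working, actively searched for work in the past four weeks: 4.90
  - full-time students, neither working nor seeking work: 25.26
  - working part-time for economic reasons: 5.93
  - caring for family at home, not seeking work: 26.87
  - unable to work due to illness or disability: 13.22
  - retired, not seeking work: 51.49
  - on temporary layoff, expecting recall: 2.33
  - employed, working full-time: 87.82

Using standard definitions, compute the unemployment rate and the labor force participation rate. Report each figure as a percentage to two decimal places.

Employed = 5.93 + 87.82 = 93.75 million (anyone who worked, including part-time for economic reasons, counts as employed).
Unemployed = 4.90 + 2.33 = 7.23 million (jobless and actively searching, or on temporary layoff).
Labor force = 93.75 + 7.23 = 100.98 million.
Not in labor force = 25.26 + 26.87 + 13.22 + 51.49 = 116.84 million (those not working and not actively searching are outside the labor force).
Civilian working-age population = 100.98 + 116.84 = 217.82 million.
Unemployment rate = 7.23 / 100.98 = 7.16%.
Labor force participation rate = 100.98 / 217.82 = 46.36%.

Unemployment rate ≈ 7.16%; labor force participation rate ≈ 46.36%.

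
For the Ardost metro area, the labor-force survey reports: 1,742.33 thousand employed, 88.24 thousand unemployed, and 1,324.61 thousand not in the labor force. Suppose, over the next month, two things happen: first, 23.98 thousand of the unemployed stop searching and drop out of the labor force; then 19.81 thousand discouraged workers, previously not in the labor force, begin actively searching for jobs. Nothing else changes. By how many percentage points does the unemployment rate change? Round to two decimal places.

Initially, labor force = 1,742.33 + 88.24 = 1,830.57 thousand, so u = 88.24/1,830.57 = 4.82%.
After the first change, unemployed and labor force both fall by 23.98 → E = 1,742.33, U = 64.26, labor force = 1,806.59 thousand.
After the second change, unemployed and labor force both rise by 19.81 → E = 1,742.33, U = 84.07, labor force = 1,826.40 thousand.
New unemployment rate = 84.07 / 1,826.40 = 4.60%.
Change = 4.60% − 4.82% = −0.22 percentage points.

The unemployment rate changes by −0.22 percentage points.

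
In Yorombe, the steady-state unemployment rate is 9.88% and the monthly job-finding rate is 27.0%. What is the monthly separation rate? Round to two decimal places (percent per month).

Separation rate ≈ 2.96% per month.

From u* = s/(s+f): s = u·f/(1−u).
s = 0.0988 × 27.0 / (1 − 0.0988) = 2.6676 / 0.9012 ≈ 2.96% per month.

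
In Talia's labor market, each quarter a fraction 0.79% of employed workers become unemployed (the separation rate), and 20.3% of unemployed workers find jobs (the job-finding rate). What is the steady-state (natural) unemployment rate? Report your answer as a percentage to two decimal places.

At steady state the flows balance: s·E = f·U, so U/(E+U) = s/(s+f).
u* = 0.79 / (0.79 + 20.3) = 0.79 / 21.09 = 3.75%.

Steady-state unemployment rate ≈ 3.75%.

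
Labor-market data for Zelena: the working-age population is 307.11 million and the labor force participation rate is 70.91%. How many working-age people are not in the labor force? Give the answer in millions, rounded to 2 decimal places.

Share not in the labor force = 1 − 0.7091 = 0.2909.
Not in labor force = 0.2909 × 307.11 ≈ 89.34 million.

About 89.34 million are not in the labor force.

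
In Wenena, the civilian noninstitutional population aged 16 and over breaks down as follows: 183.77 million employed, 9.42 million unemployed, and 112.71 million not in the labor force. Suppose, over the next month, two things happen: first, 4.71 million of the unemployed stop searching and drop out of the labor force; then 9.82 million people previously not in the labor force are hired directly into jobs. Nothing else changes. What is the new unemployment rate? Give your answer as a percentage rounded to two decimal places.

Initially, labor force = 183.77 + 9.42 = 193.19 million, so u = 9.42/193.19 = 4.88%.
After the first change, unemployed and labor force both fall by 4.71 → E = 183.77, U = 4.71, labor force = 188.48 million.
After the second change, employed and labor force both rise by 9.82; unemployed unchanged → E = 193.59, U = 4.71, labor force = 198.30 million.
New unemployment rate = 4.71 / 198.30 = 2.38%.

New unemployment rate ≈ 2.38%.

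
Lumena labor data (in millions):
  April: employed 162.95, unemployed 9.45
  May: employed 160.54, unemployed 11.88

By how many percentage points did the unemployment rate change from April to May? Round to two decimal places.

April: labor force = 162.95 + 9.45 = 172.40; u = 9.45/172.40 = 5.48%.
May: labor force = 160.54 + 11.88 = 172.42; u = 11.88/172.42 = 6.89%.
Change = 6.89% − 5.48% = +1.41 pp.

The unemployment rate changed by +1.41 percentage points.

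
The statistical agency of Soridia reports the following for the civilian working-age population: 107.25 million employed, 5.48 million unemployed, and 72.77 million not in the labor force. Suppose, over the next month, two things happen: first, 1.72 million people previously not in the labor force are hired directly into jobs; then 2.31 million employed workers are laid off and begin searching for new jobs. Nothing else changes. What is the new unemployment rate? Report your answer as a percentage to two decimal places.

Initially, labor force = 107.25 + 5.48 = 112.73 million, so u = 5.48/112.73 = 4.86%.
After the first change, employed and labor force both rise by 1.72; unemployed unchanged → E = 108.97, U = 5.48, labor force = 114.45 million.
After the second change, employed falls and unemployed rises by 2.31; labor force unchanged → E = 106.66, U = 7.79, labor force = 114.45 million.
New unemployment rate = 7.79 / 114.45 = 6.81%.

New unemployment rate ≈ 6.81%.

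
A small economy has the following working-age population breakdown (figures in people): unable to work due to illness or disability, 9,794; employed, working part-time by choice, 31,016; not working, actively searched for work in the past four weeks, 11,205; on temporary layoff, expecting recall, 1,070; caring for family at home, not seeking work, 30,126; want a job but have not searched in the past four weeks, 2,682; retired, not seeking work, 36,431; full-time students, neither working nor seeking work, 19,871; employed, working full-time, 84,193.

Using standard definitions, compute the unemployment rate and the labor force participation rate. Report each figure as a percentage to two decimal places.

Employed = 31,016 + 84,193 = 115,209.
Unemployed = 11,205 + 1,070 = 12,275 (jobless and actively searching, or on temporary layoff).
Labor force = 115,209 + 12,275 = 127,484.
Not in labor force = 9,794 + 30,126 + 2,682 + 36,431 + 19,871 = 98,904 (those not working and not actively searching are outside the labor force — including those who want a job but have given up searching).
Civilian working-age population = 127,484 + 98,904 = 226,388.
Unemployment rate = 12,275 / 127,484 = 9.63%.
Labor force participation rate = 127,484 / 226,388 = 56.31%.

Unemployment rate ≈ 9.63%; labor force participation rate ≈ 56.31%.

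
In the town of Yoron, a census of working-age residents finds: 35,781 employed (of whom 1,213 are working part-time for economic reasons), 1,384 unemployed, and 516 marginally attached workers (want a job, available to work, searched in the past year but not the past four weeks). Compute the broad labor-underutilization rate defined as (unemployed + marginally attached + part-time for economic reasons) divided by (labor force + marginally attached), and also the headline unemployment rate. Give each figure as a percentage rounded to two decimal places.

Labor force = 35,781 + 1,384 = 37,165.
Numerator = 1,384 + 516 + 1,213 = 3,113.
Denominator = 37,165 + 516 = 37,681.
Broad rate = 3,113 / 37,681 = 8.26%.
Headline unemployment rate = 1,384 / 37,165 = 3.72%.

Broad underutilization rate ≈ 8.26%; headline unemployment rate ≈ 3.72%.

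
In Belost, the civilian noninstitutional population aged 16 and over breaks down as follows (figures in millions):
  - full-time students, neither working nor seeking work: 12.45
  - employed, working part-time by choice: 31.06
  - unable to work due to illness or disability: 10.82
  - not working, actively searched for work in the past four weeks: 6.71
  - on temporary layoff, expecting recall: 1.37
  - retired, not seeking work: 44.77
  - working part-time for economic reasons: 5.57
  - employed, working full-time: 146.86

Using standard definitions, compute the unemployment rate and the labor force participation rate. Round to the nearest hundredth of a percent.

Unemployment rate ≈ 4.22%; labor force participation rate ≈ 73.79%.

Employed = 31.06 + 5.57 + 146.86 = 183.49 million (anyone who worked, including part-time for economic reasons, counts as employed).
Unemployed = 6.71 + 1.37 = 8.08 million (jobless and actively searching, or on temporary layoff).
Labor force = 183.49 + 8.08 = 191.57 million.
Not in labor force = 12.45 + 10.82 + 44.77 = 68.04 million (those not working and not actively searching are outside the labor force).
Civilian working-age population = 191.57 + 68.04 = 259.61 million.
Unemployment rate = 8.08 / 191.57 = 4.22%.
Labor force participation rate = 191.57 / 259.61 = 73.79%.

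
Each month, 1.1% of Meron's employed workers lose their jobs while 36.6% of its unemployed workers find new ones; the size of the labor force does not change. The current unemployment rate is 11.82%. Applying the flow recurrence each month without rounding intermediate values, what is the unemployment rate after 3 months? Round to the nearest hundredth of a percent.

Unemployment rate after three months ≈ 5.07%.

With a fixed labor force, u_{t+1} = u_t + s·(1−u_t) − f·u_t = u_t·(1−s−f) + s.
Here 1−s−f = 0.623 and s = 0.011.
u_1 = 0.118200 × 0.623 + 0.011 = 0.084639.
u_2 = 0.084639 × 0.623 + 0.011 = 0.063730.
u_3 = 0.063730 × 0.623 + 0.011 = 0.050704.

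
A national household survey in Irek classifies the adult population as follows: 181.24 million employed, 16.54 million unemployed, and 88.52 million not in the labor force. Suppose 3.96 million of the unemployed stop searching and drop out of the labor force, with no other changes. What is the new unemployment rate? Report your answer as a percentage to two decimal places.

New unemployment rate ≈ 6.49%.

Initially, labor force = 181.24 + 16.54 = 197.78 million, so u = 16.54/197.78 = 8.36%.
After the change, unemployed and labor force both fall by 3.96 → E = 181.24, U = 12.58, labor force = 193.82 million.
New unemployment rate = 12.58 / 193.82 = 6.49%.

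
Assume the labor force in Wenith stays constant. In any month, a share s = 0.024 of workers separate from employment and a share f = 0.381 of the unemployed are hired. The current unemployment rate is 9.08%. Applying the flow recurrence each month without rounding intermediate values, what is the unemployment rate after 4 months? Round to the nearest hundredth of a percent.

With a fixed labor force, u_{t+1} = u_t + s·(1−u_t) − f·u_t = u_t·(1−s−f) + s.
Here 1−s−f = 0.595 and s = 0.024.
u_1 = 0.090800 × 0.595 + 0.024 = 0.078026.
u_2 = 0.078026 × 0.595 + 0.024 = 0.070425.
u_3 = 0.070425 × 0.595 + 0.024 = 0.065903.
u_4 = 0.065903 × 0.595 + 0.024 = 0.063212.

Unemployment rate after four months ≈ 6.32%.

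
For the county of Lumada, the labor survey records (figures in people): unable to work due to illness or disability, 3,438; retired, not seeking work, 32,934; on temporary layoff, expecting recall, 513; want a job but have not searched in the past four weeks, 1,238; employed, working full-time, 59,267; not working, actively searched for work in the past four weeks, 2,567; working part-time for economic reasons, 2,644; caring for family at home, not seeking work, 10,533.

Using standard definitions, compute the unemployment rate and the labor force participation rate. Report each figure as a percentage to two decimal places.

Unemployment rate ≈ 4.74%; labor force participation rate ≈ 57.45%.

Employed = 59,267 + 2,644 = 61,911 (anyone who worked, including part-time for economic reasons, counts as employed).
Unemployed = 513 + 2,567 = 3,080 (jobless and actively searching, or on temporary layoff).
Labor force = 61,911 + 3,080 = 64,991.
Not in labor force = 3,438 + 32,934 + 1,238 + 10,533 = 48,143 (those not working and not actively searching are outside the labor force — including those who want a job but have given up searching).
Civilian working-age population = 64,991 + 48,143 = 113,134.
Unemployment rate = 3,080 / 64,991 = 4.74%.
Labor force participation rate = 64,991 / 113,134 = 57.45%.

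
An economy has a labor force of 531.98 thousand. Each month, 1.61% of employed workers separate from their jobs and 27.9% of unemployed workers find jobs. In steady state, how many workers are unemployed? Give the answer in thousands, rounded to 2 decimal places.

About 29.02 thousand are unemployed in steady state.

Steady-state unemployment rate u* = s/(s+f) = 1.61/(1.61+27.9) = 0.054558.
Unemployed = u* × labor force = 0.054558 × 531.98 ≈ 29.02 thousand.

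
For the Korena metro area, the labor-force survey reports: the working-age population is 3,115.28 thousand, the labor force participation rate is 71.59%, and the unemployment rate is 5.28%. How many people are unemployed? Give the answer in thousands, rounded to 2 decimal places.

Labor force = 0.7159 × 3,115.28 = 2,230.23 thousand.
Unemployed = 0.0528 × 2,230.23 ≈ 117.76 thousand.

About 117.76 thousand are unemployed.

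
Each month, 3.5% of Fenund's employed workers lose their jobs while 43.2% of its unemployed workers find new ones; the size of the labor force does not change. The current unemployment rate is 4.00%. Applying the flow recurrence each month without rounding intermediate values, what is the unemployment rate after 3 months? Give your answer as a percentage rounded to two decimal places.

With a fixed labor force, u_{t+1} = u_t + s·(1−u_t) − f·u_t = u_t·(1−s−f) + s.
Here 1−s−f = 0.533 and s = 0.035.
u_1 = 0.040000 × 0.533 + 0.035 = 0.056320.
u_2 = 0.056320 × 0.533 + 0.035 = 0.065019.
u_3 = 0.065019 × 0.533 + 0.035 = 0.069655.

Unemployment rate after three months ≈ 6.97%.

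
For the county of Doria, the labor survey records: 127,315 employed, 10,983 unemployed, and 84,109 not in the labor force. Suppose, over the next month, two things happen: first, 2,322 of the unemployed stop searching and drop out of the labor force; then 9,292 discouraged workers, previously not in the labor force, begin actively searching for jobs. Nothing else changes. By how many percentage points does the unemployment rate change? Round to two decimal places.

Initially, labor force = 127,315 + 10,983 = 138,298, so u = 10,983/138,298 = 7.94%.
After the first change, unemployed and labor force both fall by 2,322 → E = 127,315, U = 8,661, labor force = 135,976.
After the second change, unemployed and labor force both rise by 9,292 → E = 127,315, U = 17,953, labor force = 145,268.
New unemployment rate = 17,953 / 145,268 = 12.36%.
Change = 12.36% − 7.94% = +4.42 percentage points.

The unemployment rate changes by +4.42 percentage points.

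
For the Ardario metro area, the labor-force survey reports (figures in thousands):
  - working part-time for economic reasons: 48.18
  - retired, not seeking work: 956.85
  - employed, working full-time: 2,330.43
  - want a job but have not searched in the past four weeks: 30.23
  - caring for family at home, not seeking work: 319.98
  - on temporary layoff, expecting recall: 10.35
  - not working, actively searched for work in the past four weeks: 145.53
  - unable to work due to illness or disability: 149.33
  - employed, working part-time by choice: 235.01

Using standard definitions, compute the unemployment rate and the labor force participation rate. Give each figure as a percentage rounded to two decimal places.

Employed = 48.18 + 2,330.43 + 235.01 = 2,613.62 thousand (anyone who worked, including part-time for economic reasons, counts as employed).
Unemployed = 10.35 + 145.53 = 155.88 thousand (jobless and actively searching, or on temporary layoff).
Labor force = 2,613.62 + 155.88 = 2,769.50 thousand.
Not in labor force = 956.85 + 30.23 + 319.98 + 149.33 = 1,456.39 thousand (those not working and not actively searching are outside the labor force — including those who want a job but have given up searching).
Civilian working-age population = 2,769.50 + 1,456.39 = 4,225.89 thousand.
Unemployment rate = 155.88 / 2,769.50 = 5.63%.
Labor force participation rate = 2,769.50 / 4,225.89 = 65.54%.

Unemployment rate ≈ 5.63%; labor force participation rate ≈ 65.54%.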